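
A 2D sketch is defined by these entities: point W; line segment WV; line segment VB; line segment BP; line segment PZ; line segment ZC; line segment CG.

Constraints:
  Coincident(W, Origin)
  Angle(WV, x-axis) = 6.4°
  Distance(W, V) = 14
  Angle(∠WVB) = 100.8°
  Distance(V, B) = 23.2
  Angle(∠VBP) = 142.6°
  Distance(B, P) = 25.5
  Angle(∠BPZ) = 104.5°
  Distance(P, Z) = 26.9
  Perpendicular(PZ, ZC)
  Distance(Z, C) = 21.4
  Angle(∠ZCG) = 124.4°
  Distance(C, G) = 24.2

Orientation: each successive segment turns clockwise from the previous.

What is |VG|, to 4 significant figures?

11.79

W is at the origin; WV runs at 6.4° with length 14.0, so V = (13.91, 1.561). ∠WVB = 100.8° gives VB at -72.80° from the x-axis; with |VB| = 23.2, B = (20.77, -20.60). ∠VBP = 142.6° gives BP at -110.2° from the x-axis; with |BP| = 25.5, P = (11.97, -44.53). ∠BPZ = 104.5° gives PZ at 174.3° from the x-axis; with |PZ| = 26.9, Z = (-14.80, -41.86). The perpendicularity gives ZC at right angles to PZ, so ZC runs at 84.30°; with |ZC| = 21.4, C = (-12.67, -20.57). ∠ZCG = 124.4° gives CG at 28.70° from the x-axis; with |CG| = 24.2, G = (8.553, -8.946). Then |VG| = |G − V| = 11.79.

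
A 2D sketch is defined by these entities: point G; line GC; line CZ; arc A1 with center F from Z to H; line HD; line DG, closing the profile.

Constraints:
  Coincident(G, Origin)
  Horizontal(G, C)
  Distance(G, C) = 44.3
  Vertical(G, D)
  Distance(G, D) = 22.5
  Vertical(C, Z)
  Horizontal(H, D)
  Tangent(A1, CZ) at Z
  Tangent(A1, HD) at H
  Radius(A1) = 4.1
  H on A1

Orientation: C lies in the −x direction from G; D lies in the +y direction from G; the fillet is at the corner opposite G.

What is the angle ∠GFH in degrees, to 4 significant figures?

114.6°

The virtual corner opposite G is at (-44.30, 22.50). The tangent condition forces FZ to be normal to CZ and since A1 is tangent to HD there, FH ⟂ HD, with radius 4.1, so the center F sits 4.1 in from both sides at F = (-40.20, 18.40). That places the tangent points at Z = (-44.30, 18.40) on CZ and H = (-40.20, 22.50) on HD. Then cos ∠GFH = FG·FH / (|FG||FH|), giving 114.6°.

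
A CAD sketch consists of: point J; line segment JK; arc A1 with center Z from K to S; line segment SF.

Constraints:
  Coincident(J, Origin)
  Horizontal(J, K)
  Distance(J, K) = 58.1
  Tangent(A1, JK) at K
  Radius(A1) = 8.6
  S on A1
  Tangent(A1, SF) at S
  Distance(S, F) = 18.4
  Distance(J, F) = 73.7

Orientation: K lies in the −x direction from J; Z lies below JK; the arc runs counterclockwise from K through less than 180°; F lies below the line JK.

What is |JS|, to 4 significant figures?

67.04

J is at the origin; J and K share the same y with |JK| = 58.1 and K on the −x side, so K = (-58.10, 0.000). Since A1 is tangent to JK there, ZK ⟂ JK, so Z = K + (0, -8.6) = (-58.10, -8.600). Since ZS ⟂ SF (tangency), |ZF| = √(8.6² + 18.4²) = 20.31 regardless of where S sits on A1. So F lies on both circle(J, 73.7) and circle(Z, 20.31); the below-JK intersection is F = (-69.08, -25.69). S is the foot of the tangent from F: S = (-66.62, -7.452).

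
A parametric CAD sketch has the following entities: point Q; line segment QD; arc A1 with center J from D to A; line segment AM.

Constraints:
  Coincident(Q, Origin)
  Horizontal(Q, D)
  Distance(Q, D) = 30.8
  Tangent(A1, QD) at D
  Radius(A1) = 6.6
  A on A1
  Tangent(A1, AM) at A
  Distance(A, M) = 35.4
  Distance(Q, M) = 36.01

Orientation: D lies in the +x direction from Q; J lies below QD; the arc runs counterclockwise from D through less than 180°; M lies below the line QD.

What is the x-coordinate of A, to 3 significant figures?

24.9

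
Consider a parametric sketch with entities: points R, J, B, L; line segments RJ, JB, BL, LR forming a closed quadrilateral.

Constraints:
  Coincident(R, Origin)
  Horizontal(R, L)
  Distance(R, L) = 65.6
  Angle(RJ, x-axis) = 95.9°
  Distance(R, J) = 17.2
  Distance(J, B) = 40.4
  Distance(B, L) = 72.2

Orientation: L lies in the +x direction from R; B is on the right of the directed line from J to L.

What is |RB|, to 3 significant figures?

23.4

Checks: |JB| = 40.40 ✓; |BL| = 72.20 ✓.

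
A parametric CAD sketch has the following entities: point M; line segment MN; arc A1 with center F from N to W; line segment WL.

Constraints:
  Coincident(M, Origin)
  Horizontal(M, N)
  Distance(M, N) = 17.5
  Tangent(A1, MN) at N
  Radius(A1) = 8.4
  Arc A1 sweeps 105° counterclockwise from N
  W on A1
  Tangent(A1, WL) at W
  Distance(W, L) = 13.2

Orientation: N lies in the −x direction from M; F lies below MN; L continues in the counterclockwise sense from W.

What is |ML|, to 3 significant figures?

32.2

M is at the origin; M and N share the same y with |MN| = 17.5 and N on the −x side, so N = (-17.5, 0.00). A1 meets MN tangentially, so FN is at right angles to MN, so F = N + (0, -8.4) = (-17.5, -8.40). On A1, N sits at bearing 90° from F; a 105° counterclockwise sweep puts W at bearing 195°, so W = F + 8.4·(cos 195°, sin 195°) = (-25.6, -10.6). The tangent condition forces FW to be normal to WL, so WL runs along (−sin 195°, cos 195°); with |WL| = 13.2, L = (-22.2, -23.3). Then |ML| = |L − M| = 32.2.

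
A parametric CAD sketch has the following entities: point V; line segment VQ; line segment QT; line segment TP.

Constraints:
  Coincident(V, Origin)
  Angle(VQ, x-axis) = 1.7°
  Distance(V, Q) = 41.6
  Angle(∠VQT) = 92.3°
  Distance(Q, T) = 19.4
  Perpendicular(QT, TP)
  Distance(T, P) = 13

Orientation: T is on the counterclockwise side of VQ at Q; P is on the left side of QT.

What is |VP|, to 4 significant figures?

35.50

V is at the origin; VQ runs at 1.7° with length 41.6, so Q = 41.6·(cos 1.7°, sin 1.7°) = (41.58, 1.234). ∠VQT = 92.3°, so QT runs at 1.7° + (180° − 92.3°) = 89.40° from the x-axis; with |QT| = 19.4, T = Q + 19.4·(cos 89.40°, sin 89.40°) = (41.78, 20.63). QT ⟂ TP; with |TP| = 13.0 on the left of QT, P = T + 13.0·(-0.9999, 0.01047) = (28.79, 20.77). Then |VP| = |P − V| = 35.50.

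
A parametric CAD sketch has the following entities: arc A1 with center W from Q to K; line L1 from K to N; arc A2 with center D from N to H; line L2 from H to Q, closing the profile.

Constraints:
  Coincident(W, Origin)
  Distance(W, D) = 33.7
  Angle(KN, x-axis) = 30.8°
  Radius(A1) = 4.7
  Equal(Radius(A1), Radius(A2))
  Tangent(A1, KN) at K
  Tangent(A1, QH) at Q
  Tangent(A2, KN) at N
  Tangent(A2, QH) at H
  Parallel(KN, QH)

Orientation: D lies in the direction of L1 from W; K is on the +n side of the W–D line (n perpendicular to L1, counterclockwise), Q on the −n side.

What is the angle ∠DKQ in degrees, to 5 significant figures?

82.060°

The slot axis is L1's direction at 30.8°, so u = (cos 30.8°, sin 30.8°) = (0.85896, 0.51204) and n = (−sin 30.8°, cos 30.8°) = (-0.51204, 0.85896). W is at the origin and D lies 33.7 along u from W, so D = 33.7·u = (28.947, 17.256). Tangency of A1 to both parallel lines with radius 4.7 puts K and Q at W ± 4.7·n: K = (-2.4066, 4.0371), Q = (2.4066, -4.0371). Then cos ∠DKQ = KD·KQ / (|KD||KQ|), giving 82.060°.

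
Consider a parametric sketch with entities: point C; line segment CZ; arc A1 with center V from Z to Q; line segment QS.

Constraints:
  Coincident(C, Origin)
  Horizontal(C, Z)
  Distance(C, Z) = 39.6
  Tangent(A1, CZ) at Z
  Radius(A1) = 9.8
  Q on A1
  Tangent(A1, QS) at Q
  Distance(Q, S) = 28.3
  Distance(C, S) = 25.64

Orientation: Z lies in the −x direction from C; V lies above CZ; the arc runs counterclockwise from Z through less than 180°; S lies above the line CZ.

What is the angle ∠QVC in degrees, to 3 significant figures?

32.1°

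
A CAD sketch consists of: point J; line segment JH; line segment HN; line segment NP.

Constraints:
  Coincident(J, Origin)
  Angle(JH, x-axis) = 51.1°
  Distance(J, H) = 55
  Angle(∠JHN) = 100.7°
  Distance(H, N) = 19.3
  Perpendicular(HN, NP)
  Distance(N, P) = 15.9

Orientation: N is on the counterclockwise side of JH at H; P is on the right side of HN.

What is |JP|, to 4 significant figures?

75.91

∠JHN = 100.7°, so HN runs at 51.1° + (180° − 100.7°) = 130.4° from the x-axis; with |HN| = 19.3, N = H + 19.3·(cos 130.4°, sin 130.4°) = (22.03, 57.50). HN is perpendicular to NP; with |NP| = 15.9 on the right of HN, P = N + 15.9·(0.7615, 0.6481) = (34.14, 67.81). Then |JP| = |P − J| = 75.91.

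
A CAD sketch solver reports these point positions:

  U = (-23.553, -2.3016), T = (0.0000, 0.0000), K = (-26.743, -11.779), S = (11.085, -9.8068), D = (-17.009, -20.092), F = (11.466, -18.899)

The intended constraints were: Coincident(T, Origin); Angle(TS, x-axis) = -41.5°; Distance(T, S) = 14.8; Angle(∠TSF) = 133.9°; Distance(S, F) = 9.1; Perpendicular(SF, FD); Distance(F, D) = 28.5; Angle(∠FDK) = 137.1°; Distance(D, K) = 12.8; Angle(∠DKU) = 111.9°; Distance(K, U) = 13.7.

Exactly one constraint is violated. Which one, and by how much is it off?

Distance(K, U) = 13.7 — off by 3.70.

T = (0.00, 0.00) ✓; TS at -41.50° ✓; |TS| = 14.80 ✓; ∠TSF = 133.9° ✓; |SF| = 9.100 ✓; ∠(SF, FD) = 90.00° ✓; |FD| = 28.50 ✓; ∠FDK = 137.1° ✓; |DK| = 12.80 ✓; ∠DKU = 111.9° ✓; |KU| = 10.00 ✗.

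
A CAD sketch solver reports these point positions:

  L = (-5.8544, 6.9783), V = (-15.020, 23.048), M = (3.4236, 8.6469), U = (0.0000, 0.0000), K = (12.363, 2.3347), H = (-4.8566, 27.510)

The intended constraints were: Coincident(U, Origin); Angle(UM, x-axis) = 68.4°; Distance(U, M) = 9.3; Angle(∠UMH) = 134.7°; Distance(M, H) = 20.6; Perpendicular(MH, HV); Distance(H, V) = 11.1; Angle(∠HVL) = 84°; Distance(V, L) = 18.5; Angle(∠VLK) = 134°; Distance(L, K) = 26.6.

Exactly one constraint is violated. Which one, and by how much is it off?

Distance(L, K) = 26.6 — off by 7.80.

U = (0.00, 0.00) ✓; UM at 68.40° ✓; |UM| = 9.300 ✓; ∠UMH = 134.7° ✓; |MH| = 20.60 ✓; ∠(MH, HV) = 90.00° ✓; |HV| = 11.10 ✓; ∠HVL = 84.00° ✓; |VL| = 18.50 ✓; ∠VLK = 134.0° ✓; |LK| = 18.80 ✗.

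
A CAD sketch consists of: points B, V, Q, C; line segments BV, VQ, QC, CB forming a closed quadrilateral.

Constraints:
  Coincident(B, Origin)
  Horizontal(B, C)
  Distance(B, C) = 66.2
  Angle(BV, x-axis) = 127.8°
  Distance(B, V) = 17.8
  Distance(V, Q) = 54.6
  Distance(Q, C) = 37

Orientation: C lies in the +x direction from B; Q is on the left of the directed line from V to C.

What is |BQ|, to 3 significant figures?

50.3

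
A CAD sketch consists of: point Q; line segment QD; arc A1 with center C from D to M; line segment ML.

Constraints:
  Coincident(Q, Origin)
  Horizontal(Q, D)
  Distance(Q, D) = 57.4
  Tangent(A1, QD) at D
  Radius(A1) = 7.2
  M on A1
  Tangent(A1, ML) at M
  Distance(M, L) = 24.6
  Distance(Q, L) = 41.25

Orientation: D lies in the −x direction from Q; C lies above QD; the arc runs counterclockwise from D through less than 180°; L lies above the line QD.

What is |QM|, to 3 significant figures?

52.1

Q is at the origin; QD is horizontal with |QD| = 57.4 and D on the −x side, so D = (-57.4, 0.00). The tangent condition forces CD to be normal to QD, so C = D + (0, 7.2) = (-57.4, 7.20). Since CM ⟂ ML (tangency), |CL| = √(7.2² + 24.6²) = 25.6 regardless of where M sits on A1. So L lies on both circle(Q, 41.25) and circle(C, 25.6); the above-QD intersection is L = (-35.6, 20.8). M is the foot of the tangent from L: M = (-52.0, 2.41).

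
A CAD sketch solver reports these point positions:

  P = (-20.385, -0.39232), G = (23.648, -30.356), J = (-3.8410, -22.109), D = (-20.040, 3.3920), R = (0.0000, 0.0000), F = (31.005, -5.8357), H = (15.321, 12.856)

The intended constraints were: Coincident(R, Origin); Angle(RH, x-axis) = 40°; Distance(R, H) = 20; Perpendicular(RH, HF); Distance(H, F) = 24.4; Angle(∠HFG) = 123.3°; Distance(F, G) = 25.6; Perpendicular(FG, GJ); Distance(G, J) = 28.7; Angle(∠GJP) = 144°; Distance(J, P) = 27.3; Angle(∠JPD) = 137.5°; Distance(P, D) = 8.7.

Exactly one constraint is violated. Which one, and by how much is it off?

Distance(P, D) = 8.7 — off by 4.90.

R = (0.00, 0.00) ✓; RH at 40.00° ✓; |RH| = 20.00 ✓; ∠(RH, HF) = 90.00° ✓; |HF| = 24.40 ✓; ∠HFG = 123.3° ✓; |FG| = 25.60 ✓; ∠(FG, GJ) = 90.00° ✓; |GJ| = 28.70 ✓; ∠GJP = 144.0° ✓; |JP| = 27.30 ✓; ∠JPD = 137.5° ✓; |PD| = 3.800 ✗.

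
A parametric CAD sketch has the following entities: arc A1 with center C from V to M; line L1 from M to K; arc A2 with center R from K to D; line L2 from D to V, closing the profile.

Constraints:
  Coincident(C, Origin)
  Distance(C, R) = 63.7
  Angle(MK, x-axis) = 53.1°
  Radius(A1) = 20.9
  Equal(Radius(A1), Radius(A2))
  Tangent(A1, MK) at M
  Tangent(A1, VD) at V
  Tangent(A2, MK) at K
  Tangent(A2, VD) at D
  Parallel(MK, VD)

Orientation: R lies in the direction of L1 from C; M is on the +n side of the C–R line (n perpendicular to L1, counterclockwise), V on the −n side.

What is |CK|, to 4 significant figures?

67.04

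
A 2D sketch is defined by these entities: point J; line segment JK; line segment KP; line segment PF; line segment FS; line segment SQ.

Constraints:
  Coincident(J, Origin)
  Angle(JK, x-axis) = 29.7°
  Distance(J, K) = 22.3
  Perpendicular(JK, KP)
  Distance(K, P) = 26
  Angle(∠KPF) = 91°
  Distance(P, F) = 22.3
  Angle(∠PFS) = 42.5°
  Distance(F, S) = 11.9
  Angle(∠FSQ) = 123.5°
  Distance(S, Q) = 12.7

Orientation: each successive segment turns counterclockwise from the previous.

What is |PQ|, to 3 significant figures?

5.11

J is at the origin; JK runs at 29.7° with length 22.3, so K = (19.4, 11.0). The perpendicularity gives KP at right angles to JK, so KP runs at 120°; with |KP| = 26.0, P = (6.49, 33.6). ∠KPF = 91.0° gives PF at -151° from the x-axis; with |PF| = 22.3, F = (-13.1, 22.9). ∠PFS = 42.5° gives FS at -13.8° from the x-axis; with |FS| = 11.9, S = (-1.52, 20.1). ∠FSQ = 123.5° gives SQ at 42.7° from the x-axis; with |SQ| = 12.7, Q = (7.82, 28.7). Then |PQ| = |Q − P| = 5.11.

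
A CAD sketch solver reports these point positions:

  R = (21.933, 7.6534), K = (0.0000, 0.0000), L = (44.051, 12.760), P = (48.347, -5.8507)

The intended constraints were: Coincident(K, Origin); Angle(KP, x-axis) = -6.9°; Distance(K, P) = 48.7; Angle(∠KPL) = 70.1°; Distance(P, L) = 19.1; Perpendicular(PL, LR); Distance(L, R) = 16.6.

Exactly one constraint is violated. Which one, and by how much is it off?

Distance(L, R) = 16.6 — off by 6.10.

K = (0.00, 0.00) ✓; KP at -6.900° ✓; |KP| = 48.70 ✓; ∠KPL = 70.10° ✓; |PL| = 19.10 ✓; ∠(PL, LR) = 90.00° ✓; |LR| = 22.70 ✗.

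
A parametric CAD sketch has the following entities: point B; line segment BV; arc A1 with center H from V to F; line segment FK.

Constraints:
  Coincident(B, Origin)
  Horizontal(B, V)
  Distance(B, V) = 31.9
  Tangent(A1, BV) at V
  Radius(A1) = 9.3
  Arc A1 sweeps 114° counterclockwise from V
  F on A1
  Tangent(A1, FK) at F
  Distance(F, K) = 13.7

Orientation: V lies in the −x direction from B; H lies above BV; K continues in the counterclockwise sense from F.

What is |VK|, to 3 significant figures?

25.8

On A1, V sits at bearing -90° from H; a 114° counterclockwise sweep puts F at bearing 24°, so F = H + 9.3·(cos 24°, sin 24°) = (-23.4, 13.1). The tangent condition forces HF to be normal to FK, so FK runs along (−sin 24°, cos 24°); with |FK| = 13.7, K = (-29.0, 25.6). Then |VK| = |K − V| = 25.8.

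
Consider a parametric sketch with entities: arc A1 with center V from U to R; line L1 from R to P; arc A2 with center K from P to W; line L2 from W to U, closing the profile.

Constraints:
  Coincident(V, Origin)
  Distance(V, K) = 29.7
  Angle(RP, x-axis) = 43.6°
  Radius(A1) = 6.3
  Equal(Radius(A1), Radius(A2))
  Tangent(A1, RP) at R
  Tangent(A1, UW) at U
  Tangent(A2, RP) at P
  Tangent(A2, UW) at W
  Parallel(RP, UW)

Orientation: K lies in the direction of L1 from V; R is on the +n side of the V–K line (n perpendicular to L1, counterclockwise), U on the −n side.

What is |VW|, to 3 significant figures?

30.4

The slot axis is L1's direction at 43.6°, so u = (cos 43.6°, sin 43.6°) = (0.724, 0.690) and n = (−sin 43.6°, cos 43.6°) = (-0.690, 0.724). V is at the origin and K lies 29.7 along u from V, so K = 29.7·u = (21.5, 20.5). Tangency of A1 to both parallel lines with radius 6.3 puts R and U at V ± 6.3·n: R = (-4.34, 4.56), U = (4.34, -4.56). Equal radii place P and W the same way about K: P = K + 6.3·n = (17.2, 25.0), W = K − 6.3·n = (25.9, 15.9). Then |VW| = |W − V| = 30.4.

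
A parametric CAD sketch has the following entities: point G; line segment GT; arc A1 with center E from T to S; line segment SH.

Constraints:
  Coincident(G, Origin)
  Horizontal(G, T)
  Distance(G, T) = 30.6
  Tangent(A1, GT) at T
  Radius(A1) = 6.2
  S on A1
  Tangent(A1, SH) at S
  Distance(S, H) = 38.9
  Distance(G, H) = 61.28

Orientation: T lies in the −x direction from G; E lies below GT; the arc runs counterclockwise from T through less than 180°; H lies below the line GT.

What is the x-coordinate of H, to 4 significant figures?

-43.11

Checks: G.y = 0.00, T.y = 0.00 ✓; |ES| = 6.200 ✓; ∠(ES, SH) = 90.00° ✓; |SH| = 38.90 ✓; |GH| = 61.28 ✓.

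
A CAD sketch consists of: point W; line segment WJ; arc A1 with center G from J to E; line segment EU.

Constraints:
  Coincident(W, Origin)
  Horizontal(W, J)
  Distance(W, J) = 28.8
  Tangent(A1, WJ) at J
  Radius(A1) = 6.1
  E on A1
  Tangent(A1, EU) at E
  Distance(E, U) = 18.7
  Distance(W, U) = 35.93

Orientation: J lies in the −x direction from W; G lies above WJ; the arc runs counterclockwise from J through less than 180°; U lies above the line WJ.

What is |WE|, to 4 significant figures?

23.79

Checks: |GE| = 6.100 ✓; ∠(GE, EU) = 90.00° ✓; |EU| = 18.70 ✓; |WU| = 35.93 ✓.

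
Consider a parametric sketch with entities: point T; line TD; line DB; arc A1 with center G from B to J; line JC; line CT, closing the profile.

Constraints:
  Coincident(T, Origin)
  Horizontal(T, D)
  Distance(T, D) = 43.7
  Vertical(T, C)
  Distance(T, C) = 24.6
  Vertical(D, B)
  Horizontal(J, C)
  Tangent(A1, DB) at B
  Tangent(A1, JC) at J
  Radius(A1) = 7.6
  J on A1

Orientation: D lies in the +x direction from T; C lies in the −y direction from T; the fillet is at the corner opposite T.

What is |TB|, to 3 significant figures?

46.9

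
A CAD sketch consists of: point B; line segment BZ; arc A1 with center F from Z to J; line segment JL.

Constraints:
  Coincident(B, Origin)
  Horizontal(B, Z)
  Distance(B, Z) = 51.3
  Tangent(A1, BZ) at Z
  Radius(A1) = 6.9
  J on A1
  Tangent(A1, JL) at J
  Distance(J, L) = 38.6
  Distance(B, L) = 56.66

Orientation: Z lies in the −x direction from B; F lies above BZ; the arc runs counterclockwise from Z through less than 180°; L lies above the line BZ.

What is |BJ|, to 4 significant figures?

44.88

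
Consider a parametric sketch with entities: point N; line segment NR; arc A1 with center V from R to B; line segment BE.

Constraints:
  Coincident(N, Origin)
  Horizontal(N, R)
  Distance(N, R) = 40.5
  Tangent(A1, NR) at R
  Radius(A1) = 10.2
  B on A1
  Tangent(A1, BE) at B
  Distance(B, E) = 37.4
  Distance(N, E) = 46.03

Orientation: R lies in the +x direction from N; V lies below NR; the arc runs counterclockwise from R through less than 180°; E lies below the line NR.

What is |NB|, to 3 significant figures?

31.6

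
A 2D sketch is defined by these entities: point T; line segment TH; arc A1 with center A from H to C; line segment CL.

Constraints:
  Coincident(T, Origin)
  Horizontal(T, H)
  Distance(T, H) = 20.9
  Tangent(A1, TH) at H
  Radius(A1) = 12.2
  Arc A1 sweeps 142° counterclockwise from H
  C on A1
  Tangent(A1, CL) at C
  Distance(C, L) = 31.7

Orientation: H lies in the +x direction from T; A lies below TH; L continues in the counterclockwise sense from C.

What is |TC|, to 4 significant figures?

25.59

The tangent condition forces AH to be normal to TH, so A = H + (0, -12.2) = (20.90, -12.20). On A1, H sits at bearing 90° from A; a 142° counterclockwise sweep puts C at bearing 232°, so C = A + 12.2·(cos 232°, sin 232°) = (13.39, -21.81). Then |TC| = |C − T| = 25.59.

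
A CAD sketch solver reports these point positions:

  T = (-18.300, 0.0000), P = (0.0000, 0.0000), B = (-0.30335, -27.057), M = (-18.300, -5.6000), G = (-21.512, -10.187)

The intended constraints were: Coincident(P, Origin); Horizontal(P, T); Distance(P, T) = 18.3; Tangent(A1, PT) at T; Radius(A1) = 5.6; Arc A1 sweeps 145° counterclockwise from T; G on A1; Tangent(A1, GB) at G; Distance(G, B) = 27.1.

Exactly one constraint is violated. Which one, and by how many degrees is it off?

Tangent(A1, GB) at G — off by 3.50°.

P = (0.00, 0.00) ✓; P.y = 0.00, T.y = 0.00 ✓; |PT| = 18.30 ✓; ∠(MT, TP) = 90.00° ✓; |MT| = 5.600 ✓; bearing(M→G) − bearing(M→T) = 145.0° ✓; |MG| = 5.600 ✓; ∠(MG, GB) = 93.50° ✗; |GB| = 27.10 ✓.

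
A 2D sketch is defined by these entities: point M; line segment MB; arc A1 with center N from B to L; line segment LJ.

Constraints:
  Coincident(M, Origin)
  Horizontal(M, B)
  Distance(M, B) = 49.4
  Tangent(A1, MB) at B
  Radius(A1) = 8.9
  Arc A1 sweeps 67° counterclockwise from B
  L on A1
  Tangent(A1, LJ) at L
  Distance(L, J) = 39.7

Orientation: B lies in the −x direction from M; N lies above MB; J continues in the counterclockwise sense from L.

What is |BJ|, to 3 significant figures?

48.2

On A1, B sits at bearing -90° from N; a 67° counterclockwise sweep puts L at bearing -23°, so L = N + 8.9·(cos -23°, sin -23°) = (-41.2, 5.42). The tangent condition forces NL to be normal to LJ, so LJ runs along (−sin -23°, cos -23°); with |LJ| = 39.7, J = (-25.7, 42.0). Then |BJ| = |J − B| = 48.2.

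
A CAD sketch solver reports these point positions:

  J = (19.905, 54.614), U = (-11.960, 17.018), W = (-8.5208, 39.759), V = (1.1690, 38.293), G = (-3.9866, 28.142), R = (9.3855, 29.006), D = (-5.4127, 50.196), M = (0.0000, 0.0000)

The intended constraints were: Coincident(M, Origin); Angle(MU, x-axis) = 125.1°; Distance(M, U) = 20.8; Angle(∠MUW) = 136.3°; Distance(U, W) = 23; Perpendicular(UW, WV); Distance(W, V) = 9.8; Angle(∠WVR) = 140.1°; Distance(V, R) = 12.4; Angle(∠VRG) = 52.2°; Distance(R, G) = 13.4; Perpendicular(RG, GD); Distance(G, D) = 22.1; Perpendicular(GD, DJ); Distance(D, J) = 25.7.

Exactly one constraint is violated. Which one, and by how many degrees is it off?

Perpendicular(GD, DJ) — off by 6.20°.

M = (0.00, 0.00) ✓; MU at 125.1° ✓; |MU| = 20.80 ✓; ∠MUW = 136.3° ✓; |UW| = 23.00 ✓; ∠(UW, WV) = 90.00° ✓; |WV| = 9.800 ✓; ∠WVR = 140.1° ✓; |VR| = 12.40 ✓; ∠VRG = 52.20° ✓; |RG| = 13.40 ✓; ∠(RG, GD) = 90.00° ✓; |GD| = 22.10 ✓; ∠(GD, DJ) = 83.80° ✗; |DJ| = 25.70 ✓.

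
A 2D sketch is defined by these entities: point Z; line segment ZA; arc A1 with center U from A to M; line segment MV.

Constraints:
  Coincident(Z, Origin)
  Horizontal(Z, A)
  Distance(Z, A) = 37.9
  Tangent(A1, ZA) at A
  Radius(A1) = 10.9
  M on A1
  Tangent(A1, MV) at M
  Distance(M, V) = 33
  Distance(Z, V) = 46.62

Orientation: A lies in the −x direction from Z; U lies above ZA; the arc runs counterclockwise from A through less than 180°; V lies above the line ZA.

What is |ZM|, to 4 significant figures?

28.61

Z is at the origin; ZA is horizontal with |ZA| = 37.9 and A on the −x side, so A = (-37.90, 0.000). A1 meets ZA tangentially, so UA is at right angles to ZA, so U = A + (0, 10.9) = (-37.90, 10.90). Since UM ⟂ MV (tangency), |UV| = √(10.9² + 33.0²) = 34.75 regardless of where M sits on A1. So V lies on both circle(Z, 46.62) and circle(U, 34.75); the above-ZA intersection is V = (-21.33, 41.45). M is the foot of the tangent from V: M = (-27.17, 8.972).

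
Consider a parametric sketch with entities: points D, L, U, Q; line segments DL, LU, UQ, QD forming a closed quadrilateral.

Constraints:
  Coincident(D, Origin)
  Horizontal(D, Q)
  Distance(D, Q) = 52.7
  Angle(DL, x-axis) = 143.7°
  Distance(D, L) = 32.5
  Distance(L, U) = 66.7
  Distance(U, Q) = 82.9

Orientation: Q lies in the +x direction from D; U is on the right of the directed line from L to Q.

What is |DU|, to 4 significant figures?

49.26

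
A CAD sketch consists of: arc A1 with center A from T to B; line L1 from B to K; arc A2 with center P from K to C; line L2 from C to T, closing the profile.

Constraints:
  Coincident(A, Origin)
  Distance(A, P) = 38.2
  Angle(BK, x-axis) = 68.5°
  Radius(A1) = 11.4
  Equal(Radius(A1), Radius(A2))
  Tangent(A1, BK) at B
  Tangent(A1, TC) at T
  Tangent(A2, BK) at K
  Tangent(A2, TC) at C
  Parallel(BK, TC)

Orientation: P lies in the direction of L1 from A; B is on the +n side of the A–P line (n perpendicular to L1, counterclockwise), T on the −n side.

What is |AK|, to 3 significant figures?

39.9

The slot axis is L1's direction at 68.5°, so u = (cos 68.5°, sin 68.5°) = (0.367, 0.930) and n = (−sin 68.5°, cos 68.5°) = (-0.930, 0.367). A is at the origin and P lies 38.2 along u from A, so P = 38.2·u = (14.0, 35.5). Tangency of A1 to both parallel lines with radius 11.4 puts B and T at A ± 11.4·n: B = (-10.6, 4.18), T = (10.6, -4.18). Equal radii place K and C the same way about P: K = P + 11.4·n = (3.39, 39.7), C = P − 11.4·n = (24.6, 31.4). Then |AK| = |K − A| = 39.9.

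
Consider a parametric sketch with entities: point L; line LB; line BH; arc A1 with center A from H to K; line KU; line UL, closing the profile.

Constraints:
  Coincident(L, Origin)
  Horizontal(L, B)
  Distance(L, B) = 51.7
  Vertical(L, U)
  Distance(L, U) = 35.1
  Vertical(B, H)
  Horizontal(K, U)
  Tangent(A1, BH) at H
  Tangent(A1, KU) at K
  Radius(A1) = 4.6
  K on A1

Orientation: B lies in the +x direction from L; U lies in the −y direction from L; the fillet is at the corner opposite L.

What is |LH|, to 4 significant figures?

60.03

The virtual corner opposite L is at (51.70, -35.10). Tangency of A1 to BH means the radius AH is perpendicular to BH and the tangent condition forces AK to be normal to KU, with radius 4.6, so the center A sits 4.6 in from both sides at A = (47.10, -30.50). That places the tangent points at H = (51.70, -30.50) on BH and K = (47.10, -35.10) on KU. Then |LH| = |H − L| = 60.03.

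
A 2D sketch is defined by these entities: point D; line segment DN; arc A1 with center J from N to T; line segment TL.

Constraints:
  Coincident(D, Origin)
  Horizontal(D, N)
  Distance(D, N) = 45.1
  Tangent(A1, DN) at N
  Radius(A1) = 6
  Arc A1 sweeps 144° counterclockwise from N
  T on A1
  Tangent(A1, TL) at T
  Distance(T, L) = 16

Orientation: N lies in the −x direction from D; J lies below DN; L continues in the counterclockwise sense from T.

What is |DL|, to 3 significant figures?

41.0

D is at the origin; D and N share the same y with |DN| = 45.1 and N on the −x side, so N = (-45.1, 0.00). A1 meets DN tangentially, so JN is at right angles to DN, so J = N + (0, -6) = (-45.1, -6.00). On A1, N sits at bearing 90° from J; a 144° counterclockwise sweep puts T at bearing 234°, so T = J + 6.0·(cos 234°, sin 234°) = (-48.6, -10.9). Tangency of A1 to TL means the radius JT is perpendicular to TL, so TL runs along (−sin 234°, cos 234°); with |TL| = 16.0, L = (-35.7, -20.3). Then |DL| = |L − D| = 41.0.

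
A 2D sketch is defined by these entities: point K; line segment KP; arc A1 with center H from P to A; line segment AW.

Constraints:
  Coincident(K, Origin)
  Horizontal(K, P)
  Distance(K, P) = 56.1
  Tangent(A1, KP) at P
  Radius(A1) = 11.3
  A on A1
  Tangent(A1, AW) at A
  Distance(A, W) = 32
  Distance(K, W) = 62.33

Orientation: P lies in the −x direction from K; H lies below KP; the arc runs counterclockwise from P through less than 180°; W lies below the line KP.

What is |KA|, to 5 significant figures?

67.455

Checks: ∠(HP, PK) = 90.00° ✓; |HP| = 11.30 ✓; |HA| = 11.30 ✓; ∠(HA, AW) = 90.00° ✓; |AW| = 32.00 ✓; |KW| = 62.33 ✓.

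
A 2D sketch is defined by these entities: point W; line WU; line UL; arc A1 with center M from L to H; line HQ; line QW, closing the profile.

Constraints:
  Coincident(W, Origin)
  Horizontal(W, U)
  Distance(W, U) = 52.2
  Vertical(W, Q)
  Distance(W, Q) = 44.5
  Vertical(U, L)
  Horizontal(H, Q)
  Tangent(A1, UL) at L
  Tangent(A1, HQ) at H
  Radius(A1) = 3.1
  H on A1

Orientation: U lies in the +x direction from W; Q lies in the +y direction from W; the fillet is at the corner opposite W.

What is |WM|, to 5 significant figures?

64.224

W is at the origin; WU is horizontal with |WU| = 52.2 and U on the +x side, so U = (52.200, 0.0000). W and Q share the same x with |WQ| = 44.5 and Q on the +y side, so Q = (0.0000, 44.500). The virtual corner opposite W is at (52.200, 44.500). The tangent condition forces ML to be normal to UL and since A1 is tangent to HQ there, MH ⟂ HQ, with radius 3.1, so the center M sits 3.1 in from both sides at M = (49.100, 41.400). Then |WM| = |M − W| = 64.224.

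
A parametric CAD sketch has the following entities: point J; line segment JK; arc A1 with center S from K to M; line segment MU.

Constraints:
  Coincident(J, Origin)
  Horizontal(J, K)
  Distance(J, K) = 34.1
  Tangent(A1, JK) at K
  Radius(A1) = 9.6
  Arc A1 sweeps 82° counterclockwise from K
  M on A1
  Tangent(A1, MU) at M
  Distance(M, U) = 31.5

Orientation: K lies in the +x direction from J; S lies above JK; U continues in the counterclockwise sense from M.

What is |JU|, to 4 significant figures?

62.13

J is at the origin; J and K share the same y with |JK| = 34.1 and K on the +x side, so K = (34.10, 0.000). The tangent condition forces SK to be normal to JK, so S = K + (0, 9.6) = (34.10, 9.600). On A1, K sits at bearing -90° from S; an 82° counterclockwise sweep puts M at bearing -8°, so M = S + 9.6·(cos -8°, sin -8°) = (43.61, 8.264). Tangency of A1 to MU means the radius SM is perpendicular to MU, so MU runs along (−sin -8°, cos -8°); with |MU| = 31.5, U = (47.99, 39.46). Then |JU| = |U − J| = 62.13.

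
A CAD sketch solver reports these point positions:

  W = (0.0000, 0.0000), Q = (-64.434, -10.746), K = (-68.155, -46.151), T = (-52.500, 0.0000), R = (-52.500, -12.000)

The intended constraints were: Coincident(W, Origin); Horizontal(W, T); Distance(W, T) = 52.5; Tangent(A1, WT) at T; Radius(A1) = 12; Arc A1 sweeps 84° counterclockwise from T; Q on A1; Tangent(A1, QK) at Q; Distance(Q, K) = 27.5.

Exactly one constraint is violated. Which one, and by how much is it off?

Distance(Q, K) = 27.5 — off by 8.10.

W = (0.00, 0.00) ✓; W.y = 0.00, T.y = 0.00 ✓; |WT| = 52.50 ✓; ∠(RT, TW) = 90.00° ✓; |RT| = 12.00 ✓; bearing(R→Q) − bearing(R→T) = 84.00° ✓; |RQ| = 12.00 ✓; ∠(RQ, QK) = 90.00° ✓; |QK| = 35.60 ✗.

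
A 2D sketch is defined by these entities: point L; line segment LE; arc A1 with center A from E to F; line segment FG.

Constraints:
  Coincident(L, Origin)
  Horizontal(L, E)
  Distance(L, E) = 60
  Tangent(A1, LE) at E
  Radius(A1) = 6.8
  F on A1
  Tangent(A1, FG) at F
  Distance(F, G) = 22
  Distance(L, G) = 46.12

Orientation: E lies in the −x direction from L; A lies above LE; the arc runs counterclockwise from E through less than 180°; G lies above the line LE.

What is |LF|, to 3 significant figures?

54.6

L is at the origin; LE is horizontal with |LE| = 60.0 and E on the −x side, so E = (-60.0, 0.00). Tangency of A1 to LE means the radius AE is perpendicular to LE, so A = E + (0, 6.8) = (-60.0, 6.80). Since AF ⟂ FG (tangency), |AG| = √(6.8² + 22.0²) = 23.0 regardless of where F sits on A1. So G lies on both circle(L, 46.12) and circle(A, 23.0); the above-LE intersection is G = (-41.4, 20.4). F is the foot of the tangent from G: F = (-54.6, 2.73).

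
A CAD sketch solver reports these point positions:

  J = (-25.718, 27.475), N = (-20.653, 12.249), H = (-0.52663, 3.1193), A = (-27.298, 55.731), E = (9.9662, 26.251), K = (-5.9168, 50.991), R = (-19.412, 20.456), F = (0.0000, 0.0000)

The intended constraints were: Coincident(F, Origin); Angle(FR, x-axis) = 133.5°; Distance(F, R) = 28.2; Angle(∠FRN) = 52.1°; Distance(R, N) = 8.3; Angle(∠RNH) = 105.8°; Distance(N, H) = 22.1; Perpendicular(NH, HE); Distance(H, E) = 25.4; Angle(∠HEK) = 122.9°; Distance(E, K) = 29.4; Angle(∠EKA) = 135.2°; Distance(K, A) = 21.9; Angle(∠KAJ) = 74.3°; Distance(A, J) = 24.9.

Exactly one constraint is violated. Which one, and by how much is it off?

Distance(A, J) = 24.9 — off by 3.40.

F = (0.00, 0.00) ✓; FR at 133.5° ✓; |FR| = 28.20 ✓; ∠FRN = 52.10° ✓; |RN| = 8.300 ✓; ∠RNH = 105.8° ✓; |NH| = 22.10 ✓; ∠(NH, HE) = 90.00° ✓; |HE| = 25.40 ✓; ∠HEK = 122.9° ✓; |EK| = 29.40 ✓; ∠EKA = 135.2° ✓; |KA| = 21.90 ✓; ∠KAJ = 74.30° ✓; |AJ| = 28.30 ✗.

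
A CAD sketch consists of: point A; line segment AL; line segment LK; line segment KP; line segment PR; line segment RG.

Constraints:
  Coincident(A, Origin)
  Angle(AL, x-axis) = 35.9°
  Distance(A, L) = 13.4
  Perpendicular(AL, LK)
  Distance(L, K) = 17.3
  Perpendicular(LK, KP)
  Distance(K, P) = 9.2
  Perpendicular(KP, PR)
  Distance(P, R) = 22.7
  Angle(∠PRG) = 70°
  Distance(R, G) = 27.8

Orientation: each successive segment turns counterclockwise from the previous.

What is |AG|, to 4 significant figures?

30.60

A is at the origin; AL runs at 35.9° with length 13.4, so L = (10.85, 7.857). AL is perpendicular to LK, so LK runs at 125.9°; with |LK| = 17.3, K = (0.7103, 21.87). LK ⟂ KP, so KP runs at -144.1°; with |KP| = 9.2, P = (-6.742, 16.48). KP ⟂ PR, so PR runs at -54.10°; with |PR| = 22.7, R = (6.569, -1.911). ∠PRG = 70.0° gives RG at 55.90° from the x-axis; with |RG| = 27.8, G = (22.15, 21.11). Then |AG| = |G − A| = 30.60.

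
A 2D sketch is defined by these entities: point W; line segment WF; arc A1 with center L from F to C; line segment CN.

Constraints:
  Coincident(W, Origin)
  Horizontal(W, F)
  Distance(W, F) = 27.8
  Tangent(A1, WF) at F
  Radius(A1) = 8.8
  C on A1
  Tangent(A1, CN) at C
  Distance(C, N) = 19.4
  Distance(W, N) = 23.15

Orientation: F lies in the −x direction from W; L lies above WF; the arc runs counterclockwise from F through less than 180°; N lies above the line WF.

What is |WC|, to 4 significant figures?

20.72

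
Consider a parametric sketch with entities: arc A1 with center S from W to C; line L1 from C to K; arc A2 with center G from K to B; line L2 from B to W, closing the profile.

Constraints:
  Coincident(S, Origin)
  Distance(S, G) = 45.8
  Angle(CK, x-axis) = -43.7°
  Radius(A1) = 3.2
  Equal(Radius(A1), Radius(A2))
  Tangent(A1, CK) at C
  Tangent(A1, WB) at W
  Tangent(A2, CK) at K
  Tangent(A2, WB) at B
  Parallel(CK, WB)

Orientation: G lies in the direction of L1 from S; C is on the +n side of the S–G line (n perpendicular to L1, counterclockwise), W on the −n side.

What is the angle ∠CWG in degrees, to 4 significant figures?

86.00°

The slot axis is L1's direction at -43.7°, so u = (cos -43.7°, sin -43.7°) = (0.7230, -0.6909) and n = (−sin -43.7°, cos -43.7°) = (0.6909, 0.7230). S is at the origin and G lies 45.8 along u from S, so G = 45.8·u = (33.11, -31.64). Tangency of A1 to both parallel lines with radius 3.2 puts C and W at S ± 3.2·n: C = (2.211, 2.313), W = (-2.211, -2.313). Then cos ∠CWG = WC·WG / (|WC||WG|), giving 86.00°.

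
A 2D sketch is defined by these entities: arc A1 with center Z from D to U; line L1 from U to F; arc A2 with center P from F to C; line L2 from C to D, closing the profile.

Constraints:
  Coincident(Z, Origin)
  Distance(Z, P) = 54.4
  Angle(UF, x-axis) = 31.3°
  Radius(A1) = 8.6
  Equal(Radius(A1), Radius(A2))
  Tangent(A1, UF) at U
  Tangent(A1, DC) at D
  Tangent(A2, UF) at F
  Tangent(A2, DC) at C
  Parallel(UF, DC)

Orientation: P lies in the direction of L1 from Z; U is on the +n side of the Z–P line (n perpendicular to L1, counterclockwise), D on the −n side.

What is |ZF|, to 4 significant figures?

55.08

Tangency of A1 to both parallel lines with radius 8.6 puts U and D at Z ± 8.6·n: U = (-4.468, 7.348), D = (4.468, -7.348). Equal radii place F and C the same way about P: F = P + 8.6·n = (42.01, 35.61), C = P − 8.6·n = (50.95, 20.91). Then |ZF| = |F − Z| = 55.08.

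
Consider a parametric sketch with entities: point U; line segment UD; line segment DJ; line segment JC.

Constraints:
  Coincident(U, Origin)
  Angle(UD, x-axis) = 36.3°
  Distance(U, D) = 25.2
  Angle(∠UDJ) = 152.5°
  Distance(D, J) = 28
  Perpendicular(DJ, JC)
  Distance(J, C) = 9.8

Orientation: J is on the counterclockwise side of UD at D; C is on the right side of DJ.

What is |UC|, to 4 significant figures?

54.73

U is at the origin; UD runs at 36.3° with length 25.2, so D = 25.2·(cos 36.3°, sin 36.3°) = (20.31, 14.92). ∠UDJ = 152.5°, so DJ runs at 36.3° + (180° − 152.5°) = 63.80° from the x-axis; with |DJ| = 28.0, J = D + 28.0·(cos 63.80°, sin 63.80°) = (32.67, 40.04). DJ ⟂ JC; with |JC| = 9.8 on the right of DJ, C = J + 9.8·(0.8973, -0.4415) = (41.46, 35.72). Then |UC| = |C − U| = 54.73.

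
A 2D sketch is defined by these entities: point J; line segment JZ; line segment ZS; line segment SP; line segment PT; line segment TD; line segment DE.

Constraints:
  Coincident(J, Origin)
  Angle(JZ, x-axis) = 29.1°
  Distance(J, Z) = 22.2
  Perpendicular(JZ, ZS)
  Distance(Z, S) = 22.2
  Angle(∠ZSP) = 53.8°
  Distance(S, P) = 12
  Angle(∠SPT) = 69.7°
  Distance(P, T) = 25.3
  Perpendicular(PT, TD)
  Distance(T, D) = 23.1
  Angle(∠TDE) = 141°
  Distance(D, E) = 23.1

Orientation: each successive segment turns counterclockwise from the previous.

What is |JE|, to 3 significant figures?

61.9

J is at the origin; JZ runs at 29.1° with length 22.2, so Z = (19.4, 10.8). The perpendicularity gives ZS at right angles to JZ, so ZS runs at 119°; with |ZS| = 22.2, S = (8.60, 30.2). ∠ZSP = 53.8° gives SP at -115° from the x-axis; with |SP| = 12.0, P = (3.59, 19.3). ∠SPT = 69.7° gives PT at -4.40° from the x-axis; with |PT| = 25.3, T = (28.8, 17.4). The perpendicularity gives TD at right angles to PT, so TD runs at 85.6°; with |TD| = 23.1, D = (30.6, 40.4). ∠TDE = 141.0° gives DE at 125° from the x-axis; with |DE| = 23.1, E = (17.5, 59.4). Then |JE| = |E − J| = 61.9.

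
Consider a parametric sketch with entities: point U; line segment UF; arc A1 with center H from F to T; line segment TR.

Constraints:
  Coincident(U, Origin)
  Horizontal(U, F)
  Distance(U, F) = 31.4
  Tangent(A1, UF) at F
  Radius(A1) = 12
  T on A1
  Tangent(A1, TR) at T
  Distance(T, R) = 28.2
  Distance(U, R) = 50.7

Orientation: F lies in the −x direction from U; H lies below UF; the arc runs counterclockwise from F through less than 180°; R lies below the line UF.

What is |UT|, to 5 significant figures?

45.507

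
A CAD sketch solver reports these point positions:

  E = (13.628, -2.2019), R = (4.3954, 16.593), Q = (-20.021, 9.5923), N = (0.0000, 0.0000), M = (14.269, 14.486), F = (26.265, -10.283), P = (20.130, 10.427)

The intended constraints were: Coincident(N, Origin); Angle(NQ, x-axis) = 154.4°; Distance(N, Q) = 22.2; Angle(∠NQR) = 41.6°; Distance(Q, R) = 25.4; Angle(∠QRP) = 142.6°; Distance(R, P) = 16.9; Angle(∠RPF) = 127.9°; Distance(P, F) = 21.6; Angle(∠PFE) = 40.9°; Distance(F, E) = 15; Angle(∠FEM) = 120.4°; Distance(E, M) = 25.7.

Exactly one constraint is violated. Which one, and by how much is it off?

Distance(E, M) = 25.7 — off by 9.00.

N = (0.00, 0.00) ✓; NQ at 154.4° ✓; |NQ| = 22.20 ✓; ∠NQR = 41.60° ✓; |QR| = 25.40 ✓; ∠QRP = 142.6° ✓; |RP| = 16.90 ✓; ∠RPF = 127.9° ✓; |PF| = 21.60 ✓; ∠PFE = 40.90° ✓; |FE| = 15.00 ✓; ∠FEM = 120.4° ✓; |EM| = 16.70 ✗.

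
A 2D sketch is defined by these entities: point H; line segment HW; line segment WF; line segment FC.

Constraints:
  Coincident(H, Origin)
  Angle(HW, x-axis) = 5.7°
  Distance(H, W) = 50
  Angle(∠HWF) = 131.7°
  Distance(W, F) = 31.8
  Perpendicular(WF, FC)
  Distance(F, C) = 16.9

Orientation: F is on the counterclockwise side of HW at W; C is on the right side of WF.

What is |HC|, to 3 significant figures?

84.7

H is at the origin; HW runs at 5.7° with length 50.0, so W = 50.0·(cos 5.7°, sin 5.7°) = (49.8, 4.97). ∠HWF = 131.7°, so WF runs at 5.7° + (180° − 131.7°) = 54.0° from the x-axis; with |WF| = 31.8, F = W + 31.8·(cos 54.0°, sin 54.0°) = (68.4, 30.7). The perpendicularity gives FC at right angles to WF; with |FC| = 16.9 on the right of WF, C = F + 16.9·(0.809, -0.588) = (82.1, 20.8). Then |HC| = |C − H| = 84.7.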